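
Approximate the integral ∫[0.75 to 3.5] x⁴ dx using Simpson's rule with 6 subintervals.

f(x) = x⁴
a = 0.75, b = 3.5, n = 6
h = (b - a)/n = 0.458333

Simpson's rule: (h/3)[f(x₀) + 4f(x₁) + 2f(x₂) + ... + f(xₙ)]

x_0 = 0.7500, f(x_0) = 0.316406, coefficient = 1
x_1 = 1.2083, f(x_1) = 2.131803, coefficient = 4
x_2 = 1.6667, f(x_2) = 7.716049, coefficient = 2
x_3 = 2.1250, f(x_3) = 20.390869, coefficient = 4
x_4 = 2.5833, f(x_4) = 44.537085, coefficient = 2
x_5 = 3.0417, f(x_5) = 85.594621, coefficient = 4
x_6 = 3.5000, f(x_6) = 150.062500, coefficient = 1

I ≈ (0.458333/3) × 687.354348 = 105.012470
Exact value: 104.996289
Error: 0.016181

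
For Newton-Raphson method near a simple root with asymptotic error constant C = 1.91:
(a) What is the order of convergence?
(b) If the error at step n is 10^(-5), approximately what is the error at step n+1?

(a) Newton-Raphson has quadratic (order 2) convergence near simple roots.
    This means |e_{n+1}| ≈ C|e_n|².

(b) With |e_n| = 10^(-5) and C = 1.91:
    |e_{n+1}| ≈ 1.91 × (10^(-5))² = 1.91 × 10^(-10)

(a) 2 (quadratic); (b) |e_{n+1}| ≈ 1.910e-10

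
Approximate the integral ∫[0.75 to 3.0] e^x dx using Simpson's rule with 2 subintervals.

f(x) = e^x
a = 0.75, b = 3.0, n = 2
h = (b - a)/n = 1.125000

Simpson's rule: (h/3)[f(x₀) + 4f(x₁) + 2f(x₂) + ... + f(xₙ)]

x_0 = 0.7500, f(x_0) = 2.117000, coefficient = 1
x_1 = 1.8750, f(x_1) = 6.520819, coefficient = 4
x_2 = 3.0000, f(x_2) = 20.085537, coefficient = 1

I ≈ (1.125000/3) × 48.285813 = 18.107180
Exact value: 17.968537
Error: 0.138643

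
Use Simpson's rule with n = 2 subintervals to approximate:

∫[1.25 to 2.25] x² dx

f(x) = x²
a = 1.25, b = 2.25, n = 2
h = (b - a)/n = 0.500000

Simpson's rule: (h/3)[f(x₀) + 4f(x₁) + 2f(x₂) + ... + f(xₙ)]

x_0 = 1.2500, f(x_0) = 1.562500, coefficient = 1
x_1 = 1.7500, f(x_1) = 3.062500, coefficient = 4
x_2 = 2.2500, f(x_2) = 5.062500, coefficient = 1

I ≈ (0.500000/3) × 18.875000 = 3.145833
Exact value: 3.145833
Error: 0.000000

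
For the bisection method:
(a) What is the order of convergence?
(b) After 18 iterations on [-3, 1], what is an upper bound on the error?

(a) Bisection has linear (order 1) convergence; the error is halved each step.

(b) Error bound = (b-a)/2^n = (1 - (-3))/2^{18}
    = 4/2^{18}

(a) 1 (linear); (b) error ≤ 1.53e-05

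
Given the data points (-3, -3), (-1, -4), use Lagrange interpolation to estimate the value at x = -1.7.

Lagrange interpolation formula:
P(x) = Σ yᵢ × Lᵢ(x)
where Lᵢ(x) = Π_{j≠i} (x - xⱼ)/(xᵢ - xⱼ)

L_0(-1.7) = (-1.7 - (-1))/(-3 - (-1)) = 0.350000
L_1(-1.7) = (-1.7 - (-3))/(-1 - (-3)) = 0.650000

P(-1.7) = (-3)×L_0(-1.7) + (-4)×L_1(-1.7)
P(-1.7) = -3.650000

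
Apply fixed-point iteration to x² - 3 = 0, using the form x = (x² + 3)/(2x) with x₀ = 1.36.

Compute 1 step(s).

Equation: x² - 3 = 0
Fixed-point form: x = (x² + 3)/(2x)
x₀ = 1.36

x_1 = g(1.360000) = 1.782941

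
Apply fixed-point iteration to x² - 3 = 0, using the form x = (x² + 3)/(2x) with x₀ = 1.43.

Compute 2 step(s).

Equation: x² - 3 = 0
Fixed-point form: x = (x² + 3)/(2x)
x₀ = 1.43

x_1 = g(1.430000) = 1.763951
x_2 = g(1.763951) = 1.732339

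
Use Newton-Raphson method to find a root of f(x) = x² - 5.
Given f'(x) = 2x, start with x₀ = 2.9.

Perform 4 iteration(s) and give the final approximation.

f(x) = x² - 5
f'(x) = 2x
x₀ = 2.9

Newton-Raphson formula: x_{n+1} = x_n - f(x_n)/f'(x_n)

Iteration 1:
  f(2.900000) = 3.410000
  f'(2.900000) = 5.800000
  x_1 = 2.900000 - 3.410000/5.800000 = 2.312069
Iteration 2:
  f(2.312069) = 0.345663
  f'(2.312069) = 4.624138
  x_2 = 2.312069 - 0.345663/4.624138 = 2.237317
Iteration 3:
  f(2.237317) = 0.005588
  f'(2.237317) = 4.474634
  x_3 = 2.237317 - 0.005588/4.474634 = 2.236068
Iteration 4:
  f(2.236068) = 0.000002
  f'(2.236068) = 4.472137
  x_4 = 2.236068 - 0.000002/4.472137 = 2.236068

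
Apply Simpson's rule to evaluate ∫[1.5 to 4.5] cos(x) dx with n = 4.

f(x) = cos(x)
a = 1.5, b = 4.5, n = 4
h = (b - a)/n = 0.750000

Simpson's rule: (h/3)[f(x₀) + 4f(x₁) + 2f(x₂) + ... + f(xₙ)]

x_0 = 1.5000, f(x_0) = 0.070737, coefficient = 1
x_1 = 2.2500, f(x_1) = -0.628174, coefficient = 4
x_2 = 3.0000, f(x_2) = -0.989992, coefficient = 2
x_3 = 3.7500, f(x_3) = -0.820559, coefficient = 4
x_4 = 4.5000, f(x_4) = -0.210796, coefficient = 1

I ≈ (0.750000/3) × -7.914976 = -1.978744
Exact value: -1.975025
Error: 0.003719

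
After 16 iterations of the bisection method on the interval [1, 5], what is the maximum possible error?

Bisection error bound: |error| ≤ (b-a)/2^n
|error| ≤ (5 - 1)/2^16 = 4/2^16
|error| ≤ 0.0000610352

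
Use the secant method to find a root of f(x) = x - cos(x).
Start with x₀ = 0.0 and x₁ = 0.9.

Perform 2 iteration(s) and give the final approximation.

f(x) = x - cos(x)
x₀ = 0.0, x₁ = 0.9

Secant formula: x_{n+1} = x_n - f(x_n)(x_n - x_{n-1})/(f(x_n) - f(x_{n-1}))

Iteration 1:
  f(0.000000) = -1.000000
  f(0.900000) = 0.278390
  x_2 = 0.900000 - 0.278390×(0.900000 - 0.000000)/(0.278390 - (-1.000000))
       = 0.704010
Iteration 2:
  f(0.900000) = 0.278390
  f(0.704010) = -0.058242
  x_3 = 0.704010 - (-0.058242)×(0.704010 - 0.900000)/(-0.058242 - 0.278390)
       = 0.737919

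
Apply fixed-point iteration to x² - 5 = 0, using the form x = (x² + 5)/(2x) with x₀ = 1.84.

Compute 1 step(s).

Equation: x² - 5 = 0
Fixed-point form: x = (x² + 5)/(2x)
x₀ = 1.84

x_1 = g(1.840000) = 2.278696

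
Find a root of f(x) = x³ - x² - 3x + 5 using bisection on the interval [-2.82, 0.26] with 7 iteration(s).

f(x) = x³ - x² - 3x + 5
Initial interval: [-2.82, 0.26]

Iteration 1:
  c_1 = (-2.820000 + 0.260000)/2 = -1.280000
  f(c_1) = f(-1.280000) = 5.104448
  f(a) × f(c) < 0, new interval: [-2.820000, -1.280000]
Iteration 2:
  c_2 = (-2.820000 + (-1.280000))/2 = -2.050000
  f(c_2) = f(-2.050000) = -1.667625
  f(a) × f(c) ≥ 0, new interval: [-2.050000, -1.280000]
Iteration 3:
  c_3 = (-2.050000 + (-1.280000))/2 = -1.665000
  f(c_3) = f(-1.665000) = 2.607020
  f(a) × f(c) < 0, new interval: [-2.050000, -1.665000]
Iteration 4:
  c_4 = (-2.050000 + (-1.665000))/2 = -1.857500
  f(c_4) = f(-1.857500) = 0.713250
  f(a) × f(c) < 0, new interval: [-2.050000, -1.857500]
Iteration 5:
  c_5 = (-2.050000 + (-1.857500))/2 = -1.953750
  f(c_5) = f(-1.953750) = -0.413625
  f(a) × f(c) ≥ 0, new interval: [-1.953750, -1.857500]
Iteration 6:
  c_6 = (-1.953750 + (-1.857500))/2 = -1.905625
  f(c_6) = f(-1.905625) = 0.165369
  f(a) × f(c) < 0, new interval: [-1.953750, -1.905625]
Iteration 7:
  c_7 = (-1.953750 + (-1.905625))/2 = -1.929688
  f(c_7) = f(-1.929688) = -0.120197
  f(a) × f(c) ≥ 0, new interval: [-1.929688, -1.905625]

After 7 iteration(s), the approximation is c_7 = -1.929688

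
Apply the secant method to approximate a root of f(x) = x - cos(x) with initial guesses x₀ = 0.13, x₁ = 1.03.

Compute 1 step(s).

f(x) = x - cos(x)
x₀ = 0.13, x₁ = 1.03

Secant formula: x_{n+1} = x_n - f(x_n)(x_n - x_{n-1})/(f(x_n) - f(x_{n-1}))

Iteration 1:
  f(0.130000) = -0.861562
  f(1.030000) = 0.515181
  x_2 = 1.030000 - 0.515181×(1.030000 - 0.130000)/(0.515181 - (-0.861562))
       = 0.693217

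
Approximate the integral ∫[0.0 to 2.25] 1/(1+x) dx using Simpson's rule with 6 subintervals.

f(x) = 1/(1+x)
a = 0.0, b = 2.25, n = 6
h = (b - a)/n = 0.375000

Simpson's rule: (h/3)[f(x₀) + 4f(x₁) + 2f(x₂) + ... + f(xₙ)]

x_0 = 0.0000, f(x_0) = 1.000000, coefficient = 1
x_1 = 0.3750, f(x_1) = 0.727273, coefficient = 4
x_2 = 0.7500, f(x_2) = 0.571429, coefficient = 2
x_3 = 1.1250, f(x_3) = 0.470588, coefficient = 4
x_4 = 1.5000, f(x_4) = 0.400000, coefficient = 2
x_5 = 1.8750, f(x_5) = 0.347826, coefficient = 4
x_6 = 2.2500, f(x_6) = 0.307692, coefficient = 1

I ≈ (0.375000/3) × 9.433298 = 1.179162
Exact value: 1.178655
Error: 0.000507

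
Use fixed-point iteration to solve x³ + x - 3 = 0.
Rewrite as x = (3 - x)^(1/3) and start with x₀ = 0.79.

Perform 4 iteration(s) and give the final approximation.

Equation: x³ + x - 3 = 0
Fixed-point form: x = (3 - x)^(1/3)
x₀ = 0.79

x_1 = g(0.790000) = 1.302559
x_2 = g(1.302559) = 1.192884
x_3 = g(1.192884) = 1.218041
x_4 = g(1.218041) = 1.212363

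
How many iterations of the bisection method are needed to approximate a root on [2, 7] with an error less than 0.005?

We need (b-a)/2^n ≤ 0.005
(7 - 2)/2^n ≤ 0.005
5/2^n ≤ 0.005
2^n ≥ 1000
n ≥ log₂(1000) = 9.97
n ≥ 10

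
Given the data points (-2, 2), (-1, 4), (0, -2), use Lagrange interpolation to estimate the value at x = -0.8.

Lagrange interpolation formula:
P(x) = Σ yᵢ × Lᵢ(x)
where Lᵢ(x) = Π_{j≠i} (x - xⱼ)/(xᵢ - xⱼ)

L_0(-0.8) = (-0.8 - (-1))/(-2 - (-1)) × (-0.8 - 0)/(-2 - 0) = -0.080000
L_1(-0.8) = (-0.8 - (-2))/(-1 - (-2)) × (-0.8 - 0)/(-1 - 0) = 0.960000
L_2(-0.8) = (-0.8 - (-2))/(0 - (-2)) × (-0.8 - (-1))/(0 - (-1)) = 0.120000

P(-0.8) = 2×L_0(-0.8) + 4×L_1(-0.8) + (-2)×L_2(-0.8)
P(-0.8) = 3.440000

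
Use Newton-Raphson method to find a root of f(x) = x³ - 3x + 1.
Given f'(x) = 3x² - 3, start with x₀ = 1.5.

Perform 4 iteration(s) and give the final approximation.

f(x) = x³ - 3x + 1
f'(x) = 3x² - 3
x₀ = 1.5

Newton-Raphson formula: x_{n+1} = x_n - f(x_n)/f'(x_n)

Iteration 1:
  f(1.500000) = -0.125000
  f'(1.500000) = 3.750000
  x_1 = 1.500000 - (-0.125000)/3.750000 = 1.533333
Iteration 2:
  f(1.533333) = 0.005037
  f'(1.533333) = 4.053333
  x_2 = 1.533333 - 0.005037/4.053333 = 1.532091
Iteration 3:
  f(1.532091) = 0.000007
  f'(1.532091) = 4.041905
  x_3 = 1.532091 - 0.000007/4.041905 = 1.532089
Iteration 4:
  f(1.532089) = 0.000000
  f'(1.532089) = 4.041889
  x_4 = 1.532089 - 0.000000/4.041889 = 1.532089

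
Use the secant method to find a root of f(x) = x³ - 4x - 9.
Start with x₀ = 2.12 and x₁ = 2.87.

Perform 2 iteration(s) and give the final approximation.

f(x) = x³ - 4x - 9
x₀ = 2.12, x₁ = 2.87

Secant formula: x_{n+1} = x_n - f(x_n)(x_n - x_{n-1})/(f(x_n) - f(x_{n-1}))

Iteration 1:
  f(2.120000) = -7.951872
  f(2.870000) = 3.159903
  x_2 = 2.870000 - 3.159903×(2.870000 - 2.120000)/(3.159903 - (-7.951872))
       = 2.656719
Iteration 2:
  f(2.870000) = 3.159903
  f(2.656719) = -0.875334
  x_3 = 2.656719 - (-0.875334)×(2.656719 - 2.870000)/(-0.875334 - 3.159903)
       = 2.702985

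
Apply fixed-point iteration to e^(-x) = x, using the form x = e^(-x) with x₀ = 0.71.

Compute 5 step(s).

Equation: e^(-x) = x
Fixed-point form: x = e^(-x)
x₀ = 0.71

x_1 = g(0.710000) = 0.491644
x_2 = g(0.491644) = 0.611620
x_3 = g(0.611620) = 0.542471
x_4 = g(0.542471) = 0.581310
x_5 = g(0.581310) = 0.559165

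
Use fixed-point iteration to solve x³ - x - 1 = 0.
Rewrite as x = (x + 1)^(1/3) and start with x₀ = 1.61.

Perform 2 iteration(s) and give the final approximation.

Equation: x³ - x - 1 = 0
Fixed-point form: x = (x + 1)^(1/3)
x₀ = 1.61

x_1 = g(1.610000) = 1.376830
x_2 = g(1.376830) = 1.334543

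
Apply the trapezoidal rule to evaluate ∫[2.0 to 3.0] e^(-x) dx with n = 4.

f(x) = e^(-x)
a = 2.0, b = 3.0, n = 4
h = (b - a)/n = 0.250000

Trapezoidal rule: (h/2)[f(x₀) + 2f(x₁) + 2f(x₂) + ... + f(xₙ)]

x_0 = 2.0000, f(x_0) = 0.135335, coefficient = 1
x_1 = 2.2500, f(x_1) = 0.105399, coefficient = 2
x_2 = 2.5000, f(x_2) = 0.082085, coefficient = 2
x_3 = 2.7500, f(x_3) = 0.063928, coefficient = 2
x_4 = 3.0000, f(x_4) = 0.049787, coefficient = 1

I ≈ (0.250000/2) × 0.687947 = 0.085993
Exact value: 0.085548
Error: 0.000445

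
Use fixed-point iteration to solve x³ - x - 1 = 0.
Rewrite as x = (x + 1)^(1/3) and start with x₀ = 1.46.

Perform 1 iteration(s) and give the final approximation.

Equation: x³ - x - 1 = 0
Fixed-point form: x = (x + 1)^(1/3)
x₀ = 1.46

x_1 = g(1.460000) = 1.349931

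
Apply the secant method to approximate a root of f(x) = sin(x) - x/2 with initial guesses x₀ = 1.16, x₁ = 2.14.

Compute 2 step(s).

f(x) = sin(x) - x/2
x₀ = 1.16, x₁ = 2.14

Secant formula: x_{n+1} = x_n - f(x_n)(x_n - x_{n-1})/(f(x_n) - f(x_{n-1}))

Iteration 1:
  f(1.160000) = 0.336803
  f(2.140000) = -0.227670
  x_2 = 2.140000 - (-0.227670)×(2.140000 - 1.160000)/(-0.227670 - 0.336803)
       = 1.744735
Iteration 2:
  f(2.140000) = -0.227670
  f(1.744735) = 0.112543
  x_3 = 1.744735 - 0.112543×(1.744735 - 2.140000)/(0.112543 - (-0.227670))
       = 1.875490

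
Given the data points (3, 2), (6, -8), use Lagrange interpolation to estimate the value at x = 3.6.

Lagrange interpolation formula:
P(x) = Σ yᵢ × Lᵢ(x)
where Lᵢ(x) = Π_{j≠i} (x - xⱼ)/(xᵢ - xⱼ)

L_0(3.6) = (3.6 - 6)/(3 - 6) = 0.800000
L_1(3.6) = (3.6 - 3)/(6 - 3) = 0.200000

P(3.6) = 2×L_0(3.6) + (-8)×L_1(3.6)
P(3.6) = 0.000000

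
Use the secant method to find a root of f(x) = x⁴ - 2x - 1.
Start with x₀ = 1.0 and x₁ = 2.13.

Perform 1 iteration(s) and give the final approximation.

f(x) = x⁴ - 2x - 1
x₀ = 1.0, x₁ = 2.13

Secant formula: x_{n+1} = x_n - f(x_n)(x_n - x_{n-1})/(f(x_n) - f(x_{n-1}))

Iteration 1:
  f(1.000000) = -2.000000
  f(2.130000) = 15.323462
  x_2 = 2.130000 - 15.323462×(2.130000 - 1.000000)/(15.323462 - (-2.000000))
       = 1.130459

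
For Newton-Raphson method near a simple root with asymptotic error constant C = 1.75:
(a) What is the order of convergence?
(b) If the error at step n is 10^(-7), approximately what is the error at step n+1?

(a) Newton-Raphson has quadratic (order 2) convergence near simple roots.
    This means |e_{n+1}| ≈ C|e_n|².

(b) With |e_n| = 10^(-7) and C = 1.75:
    |e_{n+1}| ≈ 1.75 × (10^(-7))² = 1.75 × 10^(-14)

(a) 2 (quadratic); (b) |e_{n+1}| ≈ 1.750e-14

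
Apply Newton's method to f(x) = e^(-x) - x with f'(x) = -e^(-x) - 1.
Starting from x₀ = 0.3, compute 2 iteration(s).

f(x) = e^(-x) - x
f'(x) = -e^(-x) - 1
x₀ = 0.3

Newton-Raphson formula: x_{n+1} = x_n - f(x_n)/f'(x_n)

Iteration 1:
  f(0.300000) = 0.440818
  f'(0.300000) = -1.740818
  x_1 = 0.300000 - 0.440818/(-1.740818) = 0.553225
Iteration 2:
  f(0.553225) = 0.021868
  f'(0.553225) = -1.575092
  x_2 = 0.553225 - 0.021868/(-1.575092) = 0.567108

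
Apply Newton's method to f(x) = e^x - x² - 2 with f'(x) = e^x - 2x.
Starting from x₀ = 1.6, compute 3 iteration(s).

f(x) = e^x - x² - 2
f'(x) = e^x - 2x
x₀ = 1.6

Newton-Raphson formula: x_{n+1} = x_n - f(x_n)/f'(x_n)

Iteration 1:
  f(1.600000) = 0.393032
  f'(1.600000) = 1.753032
  x_1 = 1.600000 - 0.393032/1.753032 = 1.375799
Iteration 2:
  f(1.375799) = 0.065415
  f'(1.375799) = 1.206639
  x_2 = 1.375799 - 0.065415/1.206639 = 1.321586
Iteration 3:
  f(1.321586) = 0.002774
  f'(1.321586) = 1.106192
  x_3 = 1.321586 - 0.002774/1.106192 = 1.319079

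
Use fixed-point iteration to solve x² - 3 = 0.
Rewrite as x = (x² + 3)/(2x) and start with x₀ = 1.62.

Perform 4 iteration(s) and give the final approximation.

Equation: x² - 3 = 0
Fixed-point form: x = (x² + 3)/(2x)
x₀ = 1.62

x_1 = g(1.620000) = 1.735926
x_2 = g(1.735926) = 1.732055
x_3 = g(1.732055) = 1.732051
x_4 = g(1.732051) = 1.732051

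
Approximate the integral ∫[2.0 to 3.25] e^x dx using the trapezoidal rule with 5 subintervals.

f(x) = e^x
a = 2.0, b = 3.25, n = 5
h = (b - a)/n = 0.250000

Trapezoidal rule: (h/2)[f(x₀) + 2f(x₁) + 2f(x₂) + ... + f(xₙ)]

x_0 = 2.0000, f(x_0) = 7.389056, coefficient = 1
x_1 = 2.2500, f(x_1) = 9.487736, coefficient = 2
x_2 = 2.5000, f(x_2) = 12.182494, coefficient = 2
x_3 = 2.7500, f(x_3) = 15.642632, coefficient = 2
x_4 = 3.0000, f(x_4) = 20.085537, coefficient = 2
x_5 = 3.2500, f(x_5) = 25.790340, coefficient = 1

I ≈ (0.250000/2) × 147.976193 = 18.497024
Exact value: 18.401284
Error: 0.095740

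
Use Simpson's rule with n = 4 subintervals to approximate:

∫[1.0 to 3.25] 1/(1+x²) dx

f(x) = 1/(1+x²)
a = 1.0, b = 3.25, n = 4
h = (b - a)/n = 0.562500

Simpson's rule: (h/3)[f(x₀) + 4f(x₁) + 2f(x₂) + ... + f(xₙ)]

x_0 = 1.0000, f(x_0) = 0.500000, coefficient = 1
x_1 = 1.5625, f(x_1) = 0.290579, coefficient = 4
x_2 = 2.1250, f(x_2) = 0.181303, coefficient = 2
x_3 = 2.6875, f(x_3) = 0.121615, coefficient = 4
x_4 = 3.2500, f(x_4) = 0.086486, coefficient = 1

I ≈ (0.562500/3) × 2.597869 = 0.487100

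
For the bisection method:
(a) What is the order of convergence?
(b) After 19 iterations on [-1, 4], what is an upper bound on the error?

(a) Bisection has linear (order 1) convergence; the error is halved each step.

(b) Error bound = (b-a)/2^n = (4 - (-1))/2^{19}
    = 5/2^{19}

(a) 1 (linear); (b) error ≤ 9.54e-06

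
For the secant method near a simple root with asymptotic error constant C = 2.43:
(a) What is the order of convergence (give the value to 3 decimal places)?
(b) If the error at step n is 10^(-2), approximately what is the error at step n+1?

(a) Secant method has superlinear convergence with order φ = (1+√5)/2 ≈ 1.618.
    This means |e_{n+1}| ≈ C|e_n|^1.618.

(b) With |e_n| = 10^(-2) and C = 2.43:
    |e_{n+1}| ≈ 2.43 × (10^(-2))^1.618 = 2.43 × 10^(-3.24)

(a) ≈ 1.618 (golden ratio); (b) |e_{n+1}| ≈ 1.411e-03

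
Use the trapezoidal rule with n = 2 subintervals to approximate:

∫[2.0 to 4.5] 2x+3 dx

f(x) = 2x+3
a = 2.0, b = 4.5, n = 2
h = (b - a)/n = 1.250000

Trapezoidal rule: (h/2)[f(x₀) + 2f(x₁) + 2f(x₂) + ... + f(xₙ)]

x_0 = 2.0000, f(x_0) = 7.000000, coefficient = 1
x_1 = 3.2500, f(x_1) = 9.500000, coefficient = 2
x_2 = 4.5000, f(x_2) = 12.000000, coefficient = 1

I ≈ (1.250000/2) × 38.000000 = 23.750000
Exact value: 23.750000
Error: 0.000000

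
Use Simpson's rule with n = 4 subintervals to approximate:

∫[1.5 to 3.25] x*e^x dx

f(x) = x*e^x
a = 1.5, b = 3.25, n = 4
h = (b - a)/n = 0.437500

Simpson's rule: (h/3)[f(x₀) + 4f(x₁) + 2f(x₂) + ... + f(xₙ)]

x_0 = 1.5000, f(x_0) = 6.722534, coefficient = 1
x_1 = 1.9375, f(x_1) = 13.448916, coefficient = 4
x_2 = 2.3750, f(x_2) = 25.533656, coefficient = 2
x_3 = 2.8125, f(x_3) = 46.832330, coefficient = 4
x_4 = 3.2500, f(x_4) = 83.818605, coefficient = 1

I ≈ (0.437500/3) × 382.733432 = 55.815292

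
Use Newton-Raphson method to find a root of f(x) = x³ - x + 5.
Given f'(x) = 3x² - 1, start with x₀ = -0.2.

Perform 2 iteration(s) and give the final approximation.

f(x) = x³ - x + 5
f'(x) = 3x² - 1
x₀ = -0.2

Newton-Raphson formula: x_{n+1} = x_n - f(x_n)/f'(x_n)

Iteration 1:
  f(-0.200000) = 5.192000
  f'(-0.200000) = -0.880000
  x_1 = -0.200000 - 5.192000/(-0.880000) = 5.700000
Iteration 2:
  f(5.700000) = 184.493000
  f'(5.700000) = 96.470000
  x_2 = 5.700000 - 184.493000/96.470000 = 3.787561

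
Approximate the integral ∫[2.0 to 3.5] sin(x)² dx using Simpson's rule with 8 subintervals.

f(x) = sin(x)²
a = 2.0, b = 3.5, n = 8
h = (b - a)/n = 0.187500

Simpson's rule: (h/3)[f(x₀) + 4f(x₁) + 2f(x₂) + ... + f(xₙ)]

x_0 = 2.0000, f(x_0) = 0.826822, coefficient = 1
x_1 = 2.1875, f(x_1) = 0.665512, coefficient = 4
x_2 = 2.3750, f(x_2) = 0.481199, coefficient = 2
x_3 = 2.5625, f(x_3) = 0.299499, coefficient = 4
x_4 = 2.7500, f(x_4) = 0.145665, coefficient = 2
x_5 = 2.9375, f(x_5) = 0.041079, coefficient = 4
x_6 = 3.1250, f(x_6) = 0.000275, coefficient = 2
x_7 = 3.3125, f(x_7) = 0.028926, coefficient = 4
x_8 = 3.5000, f(x_8) = 0.123049, coefficient = 1

I ≈ (0.187500/3) × 6.344212 = 0.396513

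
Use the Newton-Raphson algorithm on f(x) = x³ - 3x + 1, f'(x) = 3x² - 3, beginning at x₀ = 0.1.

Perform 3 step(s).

f(x) = x³ - 3x + 1
f'(x) = 3x² - 3
x₀ = 0.1

Newton-Raphson formula: x_{n+1} = x_n - f(x_n)/f'(x_n)

Iteration 1:
  f(0.100000) = 0.701000
  f'(0.100000) = -2.970000
  x_1 = 0.100000 - 0.701000/(-2.970000) = 0.336027
Iteration 2:
  f(0.336027) = 0.029861
  f'(0.336027) = -2.661258
  x_2 = 0.336027 - 0.029861/(-2.661258) = 0.347248
Iteration 3:
  f(0.347248) = 0.000128
  f'(0.347248) = -2.638257
  x_3 = 0.347248 - 0.000128/(-2.638257) = 0.347296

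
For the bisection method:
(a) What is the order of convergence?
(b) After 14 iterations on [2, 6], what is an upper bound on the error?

(a) Bisection has linear (order 1) convergence; the error is halved each step.

(b) Error bound = (b-a)/2^n = (6 - 2)/2^{14}
    = 4/2^{14}

(a) 1 (linear); (b) error ≤ 2.44e-04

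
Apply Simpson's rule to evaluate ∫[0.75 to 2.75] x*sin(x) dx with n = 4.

f(x) = x*sin(x)
a = 0.75, b = 2.75, n = 4
h = (b - a)/n = 0.500000

Simpson's rule: (h/3)[f(x₀) + 4f(x₁) + 2f(x₂) + ... + f(xₙ)]

x_0 = 0.7500, f(x_0) = 0.511229, coefficient = 1
x_1 = 1.2500, f(x_1) = 1.186231, coefficient = 4
x_2 = 1.7500, f(x_2) = 1.721975, coefficient = 2
x_3 = 2.2500, f(x_3) = 1.750665, coefficient = 4
x_4 = 2.7500, f(x_4) = 1.049568, coefficient = 1

I ≈ (0.500000/3) × 16.752329 = 2.792055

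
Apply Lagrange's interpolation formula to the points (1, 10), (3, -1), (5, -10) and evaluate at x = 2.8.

Lagrange interpolation formula:
P(x) = Σ yᵢ × Lᵢ(x)
where Lᵢ(x) = Π_{j≠i} (x - xⱼ)/(xᵢ - xⱼ)

L_0(2.8) = (2.8 - 3)/(1 - 3) × (2.8 - 5)/(1 - 5) = 0.055000
L_1(2.8) = (2.8 - 1)/(3 - 1) × (2.8 - 5)/(3 - 5) = 0.990000
L_2(2.8) = (2.8 - 1)/(5 - 1) × (2.8 - 3)/(5 - 3) = -0.045000

P(2.8) = 10×L_0(2.8) + (-1)×L_1(2.8) + (-10)×L_2(2.8)
P(2.8) = 0.010000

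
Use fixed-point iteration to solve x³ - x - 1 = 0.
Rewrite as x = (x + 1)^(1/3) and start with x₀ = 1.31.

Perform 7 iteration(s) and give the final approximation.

Equation: x³ - x - 1 = 0
Fixed-point form: x = (x + 1)^(1/3)
x₀ = 1.31

x_1 = g(1.310000) = 1.321916
x_2 = g(1.321916) = 1.324186
x_3 = g(1.324186) = 1.324617
x_4 = g(1.324617) = 1.324699
x_5 = g(1.324699) = 1.324714
x_6 = g(1.324714) = 1.324717
x_7 = g(1.324717) = 1.324718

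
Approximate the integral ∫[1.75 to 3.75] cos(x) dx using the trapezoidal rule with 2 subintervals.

f(x) = cos(x)
a = 1.75, b = 3.75, n = 2
h = (b - a)/n = 1.000000

Trapezoidal rule: (h/2)[f(x₀) + 2f(x₁) + 2f(x₂) + ... + f(xₙ)]

x_0 = 1.7500, f(x_0) = -0.178246, coefficient = 1
x_1 = 2.7500, f(x_1) = -0.924302, coefficient = 2
x_2 = 3.7500, f(x_2) = -0.820559, coefficient = 1

I ≈ (1.000000/2) × -2.847410 = -1.423705
Exact value: -1.555547
Error: 0.131842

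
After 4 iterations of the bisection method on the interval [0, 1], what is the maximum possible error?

Bisection error bound: |error| ≤ (b-a)/2^n
|error| ≤ (1 - 0)/2^4 = 1/2^4
|error| ≤ 0.0625000000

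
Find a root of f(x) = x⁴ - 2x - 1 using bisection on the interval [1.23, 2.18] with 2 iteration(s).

f(x) = x⁴ - 2x - 1
Initial interval: [1.23, 2.18]

Iteration 1:
  c_1 = (1.230000 + 2.180000)/2 = 1.705000
  f(c_1) = f(1.705000) = 4.040794
  f(a) × f(c) < 0, new interval: [1.230000, 1.705000]
Iteration 2:
  c_2 = (1.230000 + 1.705000)/2 = 1.467500
  f(c_2) = f(1.467500) = 0.702805
  f(a) × f(c) < 0, new interval: [1.230000, 1.467500]

After 2 iteration(s), the approximation is c_2 = 1.467500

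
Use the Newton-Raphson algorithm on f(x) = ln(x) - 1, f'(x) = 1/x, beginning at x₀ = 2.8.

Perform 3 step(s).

f(x) = ln(x) - 1
f'(x) = 1/x
x₀ = 2.8

Newton-Raphson formula: x_{n+1} = x_n - f(x_n)/f'(x_n)

Iteration 1:
  f(2.800000) = 0.029619
  f'(2.800000) = 0.357143
  x_1 = 2.800000 - 0.029619/0.357143 = 2.717066
Iteration 2:
  f(2.717066) = -0.000448
  f'(2.717066) = 0.368044
  x_2 = 2.717066 - (-0.000448)/0.368044 = 2.718282
Iteration 3:
  f(2.718282) = 0.000000
  f'(2.718282) = 0.367879
  x_3 = 2.718282 - 0.000000/0.367879 = 2.718282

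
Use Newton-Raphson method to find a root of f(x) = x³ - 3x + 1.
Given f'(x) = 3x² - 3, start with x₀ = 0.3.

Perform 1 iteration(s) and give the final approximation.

f(x) = x³ - 3x + 1
f'(x) = 3x² - 3
x₀ = 0.3

Newton-Raphson formula: x_{n+1} = x_n - f(x_n)/f'(x_n)

Iteration 1:
  f(0.300000) = 0.127000
  f'(0.300000) = -2.730000
  x_1 = 0.300000 - 0.127000/(-2.730000) = 0.346520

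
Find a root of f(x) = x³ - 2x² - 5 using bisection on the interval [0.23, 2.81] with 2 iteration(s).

f(x) = x³ - 2x² - 5
Initial interval: [0.23, 2.81]

Iteration 1:
  c_1 = (0.230000 + 2.810000)/2 = 1.520000
  f(c_1) = f(1.520000) = -6.108992
  f(a) × f(c) ≥ 0, new interval: [1.520000, 2.810000]
Iteration 2:
  c_2 = (1.520000 + 2.810000)/2 = 2.165000
  f(c_2) = f(2.165000) = -4.226608
  f(a) × f(c) ≥ 0, new interval: [2.165000, 2.810000]

After 2 iteration(s), the approximation is c_2 = 2.165000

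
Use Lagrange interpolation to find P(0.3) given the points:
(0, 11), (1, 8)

Lagrange interpolation formula:
P(x) = Σ yᵢ × Lᵢ(x)
where Lᵢ(x) = Π_{j≠i} (x - xⱼ)/(xᵢ - xⱼ)

L_0(0.3) = (0.3 - 1)/(0 - 1) = 0.700000
L_1(0.3) = (0.3 - 0)/(1 - 0) = 0.300000

P(0.3) = 11×L_0(0.3) + 8×L_1(0.3)
P(0.3) = 10.100000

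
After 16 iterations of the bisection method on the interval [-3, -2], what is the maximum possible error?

Bisection error bound: |error| ≤ (b-a)/2^n
|error| ≤ (-2 - (-3))/2^16 = 1/2^16
|error| ≤ 0.0000152588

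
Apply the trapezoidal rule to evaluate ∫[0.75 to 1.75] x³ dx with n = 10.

f(x) = x³
a = 0.75, b = 1.75, n = 10
h = (b - a)/n = 0.100000

Trapezoidal rule: (h/2)[f(x₀) + 2f(x₁) + 2f(x₂) + ... + f(xₙ)]

x_0 = 0.7500, f(x_0) = 0.421875, coefficient = 1
x_1 = 0.8500, f(x_1) = 0.614125, coefficient = 2
x_2 = 0.9500, f(x_2) = 0.857375, coefficient = 2
x_3 = 1.0500, f(x_3) = 1.157625, coefficient = 2
x_4 = 1.1500, f(x_4) = 1.520875, coefficient = 2
x_5 = 1.2500, f(x_5) = 1.953125, coefficient = 2
x_6 = 1.3500, f(x_6) = 2.460375, coefficient = 2
x_7 = 1.4500, f(x_7) = 3.048625, coefficient = 2
x_8 = 1.5500, f(x_8) = 3.723875, coefficient = 2
x_9 = 1.6500, f(x_9) = 4.492125, coefficient = 2
x_10 = 1.7500, f(x_10) = 5.359375, coefficient = 1

I ≈ (0.100000/2) × 45.437500 = 2.271875
Exact value: 2.265625
Error: 0.006250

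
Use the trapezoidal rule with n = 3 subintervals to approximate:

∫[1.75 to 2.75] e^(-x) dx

f(x) = e^(-x)
a = 1.75, b = 2.75, n = 3
h = (b - a)/n = 0.333333

Trapezoidal rule: (h/2)[f(x₀) + 2f(x₁) + 2f(x₂) + ... + f(xₙ)]

x_0 = 1.7500, f(x_0) = 0.173774, coefficient = 1
x_1 = 2.0833, f(x_1) = 0.124514, coefficient = 2
x_2 = 2.4167, f(x_2) = 0.089219, coefficient = 2
x_3 = 2.7500, f(x_3) = 0.063928, coefficient = 1

I ≈ (0.333333/2) × 0.665168 = 0.110861
Exact value: 0.109846
Error: 0.001015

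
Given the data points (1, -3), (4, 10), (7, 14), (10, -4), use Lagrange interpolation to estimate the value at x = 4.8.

Lagrange interpolation formula:
P(x) = Σ yᵢ × Lᵢ(x)
where Lᵢ(x) = Π_{j≠i} (x - xⱼ)/(xᵢ - xⱼ)

L_0(4.8) = (4.8 - 4)/(1 - 4) × (4.8 - 7)/(1 - 7) × (4.8 - 10)/(1 - 10) = -0.056494
L_1(4.8) = (4.8 - 1)/(4 - 1) × (4.8 - 7)/(4 - 7) × (4.8 - 10)/(4 - 10) = 0.805037
L_2(4.8) = (4.8 - 1)/(7 - 1) × (4.8 - 4)/(7 - 4) × (4.8 - 10)/(7 - 10) = 0.292741
L_3(4.8) = (4.8 - 1)/(10 - 1) × (4.8 - 4)/(10 - 4) × (4.8 - 7)/(10 - 7) = -0.041284

P(4.8) = (-3)×L_0(4.8) + 10×L_1(4.8) + 14×L_2(4.8) + (-4)×L_3(4.8)
P(4.8) = 12.483358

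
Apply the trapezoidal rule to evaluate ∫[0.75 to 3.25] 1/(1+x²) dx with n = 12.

f(x) = 1/(1+x²)
a = 0.75, b = 3.25, n = 12
h = (b - a)/n = 0.208333

Trapezoidal rule: (h/2)[f(x₀) + 2f(x₁) + 2f(x₂) + ... + f(xₙ)]

x_0 = 0.7500, f(x_0) = 0.640000, coefficient = 1
x_1 = 0.9583, f(x_1) = 0.521267, coefficient = 2
x_2 = 1.1667, f(x_2) = 0.423529, coefficient = 2
x_3 = 1.3750, f(x_3) = 0.345946, coefficient = 2
x_4 = 1.5833, f(x_4) = 0.285149, coefficient = 2
x_5 = 1.7917, f(x_5) = 0.237526, coefficient = 2
x_6 = 2.0000, f(x_6) = 0.200000, coefficient = 2
x_7 = 2.2083, f(x_7) = 0.170162, coefficient = 2
x_8 = 2.4167, f(x_8) = 0.146193, coefficient = 2
x_9 = 2.6250, f(x_9) = 0.126733, coefficient = 2
x_10 = 2.8333, f(x_10) = 0.110769, coefficient = 2
x_11 = 3.0417, f(x_11) = 0.097544, coefficient = 2
x_12 = 3.2500, f(x_12) = 0.086486, coefficient = 1

I ≈ (0.208333/2) × 6.056123 = 0.630846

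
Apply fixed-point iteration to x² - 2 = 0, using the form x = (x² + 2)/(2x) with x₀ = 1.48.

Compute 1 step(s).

Equation: x² - 2 = 0
Fixed-point form: x = (x² + 2)/(2x)
x₀ = 1.48

x_1 = g(1.480000) = 1.415676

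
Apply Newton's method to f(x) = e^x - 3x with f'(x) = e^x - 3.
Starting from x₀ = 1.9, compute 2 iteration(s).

f(x) = e^x - 3x
f'(x) = e^x - 3
x₀ = 1.9

Newton-Raphson formula: x_{n+1} = x_n - f(x_n)/f'(x_n)

Iteration 1:
  f(1.900000) = 0.985894
  f'(1.900000) = 3.685894
  x_1 = 1.900000 - 0.985894/3.685894 = 1.632522
Iteration 2:
  f(1.632522) = 0.219198
  f'(1.632522) = 2.116765
  x_2 = 1.632522 - 0.219198/2.116765 = 1.528969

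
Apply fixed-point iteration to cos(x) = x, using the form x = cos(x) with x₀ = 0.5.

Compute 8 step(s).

Equation: cos(x) = x
Fixed-point form: x = cos(x)
x₀ = 0.5

x_1 = g(0.500000) = 0.877583
x_2 = g(0.877583) = 0.639012
x_3 = g(0.639012) = 0.802685
x_4 = g(0.802685) = 0.694778
x_5 = g(0.694778) = 0.768196
x_6 = g(0.768196) = 0.719165
x_7 = g(0.719165) = 0.752356
x_8 = g(0.752356) = 0.730081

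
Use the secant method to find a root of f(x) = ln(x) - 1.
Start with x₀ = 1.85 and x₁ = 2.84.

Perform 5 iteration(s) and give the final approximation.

f(x) = ln(x) - 1
x₀ = 1.85, x₁ = 2.84

Secant formula: x_{n+1} = x_n - f(x_n)(x_n - x_{n-1})/(f(x_n) - f(x_{n-1}))

Iteration 1:
  f(1.850000) = -0.384814
  f(2.840000) = 0.043804
  x_2 = 2.840000 - 0.043804×(2.840000 - 1.850000)/(0.043804 - (-0.384814))
       = 2.738824
Iteration 2:
  f(2.840000) = 0.043804
  f(2.738824) = 0.007529
  x_3 = 2.738824 - 0.007529×(2.738824 - 2.840000)/(0.007529 - 0.043804)
       = 2.717826
Iteration 3:
  f(2.738824) = 0.007529
  f(2.717826) = -0.000168
  x_4 = 2.717826 - (-0.000168)×(2.717826 - 2.738824)/(-0.000168 - 0.007529)
       = 2.718284
Iteration 4:
  f(2.717826) = -0.000168
  f(2.718284) = 0.000001
  x_5 = 2.718284 - 0.000001×(2.718284 - 2.717826)/(0.000001 - (-0.000168))
       = 2.718282
Iteration 5:
  f(2.718284) = 0.000001
  f(2.718282) = 0.000000
  x_6 = 2.718282 - 0.000000×(2.718282 - 2.718284)/(0.000000 - 0.000001)
       = 2.718282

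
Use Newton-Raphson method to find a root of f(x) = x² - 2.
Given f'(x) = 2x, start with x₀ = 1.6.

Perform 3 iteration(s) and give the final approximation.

f(x) = x² - 2
f'(x) = 2x
x₀ = 1.6

Newton-Raphson formula: x_{n+1} = x_n - f(x_n)/f'(x_n)

Iteration 1:
  f(1.600000) = 0.560000
  f'(1.600000) = 3.200000
  x_1 = 1.600000 - 0.560000/3.200000 = 1.425000
Iteration 2:
  f(1.425000) = 0.030625
  f'(1.425000) = 2.850000
  x_2 = 1.425000 - 0.030625/2.850000 = 1.414254
Iteration 3:
  f(1.414254) = 0.000115
  f'(1.414254) = 2.828509
  x_3 = 1.414254 - 0.000115/2.828509 = 1.414214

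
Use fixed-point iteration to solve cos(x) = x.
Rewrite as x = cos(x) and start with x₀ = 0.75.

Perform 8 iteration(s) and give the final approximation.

Equation: cos(x) = x
Fixed-point form: x = cos(x)
x₀ = 0.75

x_1 = g(0.750000) = 0.731689
x_2 = g(0.731689) = 0.744047
x_3 = g(0.744047) = 0.735734
x_4 = g(0.735734) = 0.741339
x_5 = g(0.741339) = 0.737565
x_6 = g(0.737565) = 0.740108
x_7 = g(0.740108) = 0.738396
x_8 = g(0.738396) = 0.739549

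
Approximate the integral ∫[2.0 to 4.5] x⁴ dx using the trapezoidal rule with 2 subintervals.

f(x) = x⁴
a = 2.0, b = 4.5, n = 2
h = (b - a)/n = 1.250000

Trapezoidal rule: (h/2)[f(x₀) + 2f(x₁) + 2f(x₂) + ... + f(xₙ)]

x_0 = 2.0000, f(x_0) = 16.000000, coefficient = 1
x_1 = 3.2500, f(x_1) = 111.566406, coefficient = 2
x_2 = 4.5000, f(x_2) = 410.062500, coefficient = 1

I ≈ (1.250000/2) × 649.195312 = 405.747070
Exact value: 362.656250
Error: 43.090820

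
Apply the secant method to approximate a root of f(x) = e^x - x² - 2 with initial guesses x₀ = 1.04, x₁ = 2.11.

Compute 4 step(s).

f(x) = e^x - x² - 2
x₀ = 1.04, x₁ = 2.11

Secant formula: x_{n+1} = x_n - f(x_n)(x_n - x_{n-1})/(f(x_n) - f(x_{n-1}))

Iteration 1:
  f(1.040000) = -0.252383
  f(2.110000) = 1.796141
  x_2 = 2.110000 - 1.796141×(2.110000 - 1.040000)/(1.796141 - (-0.252383))
       = 1.171827
Iteration 2:
  f(2.110000) = 1.796141
  f(1.171827) = -0.145294
  x_3 = 1.171827 - (-0.145294)×(1.171827 - 2.110000)/(-0.145294 - 1.796141)
       = 1.242038
Iteration 3:
  f(1.171827) = -0.145294
  f(1.242038) = -0.079995
  x_4 = 1.242038 - (-0.079995)×(1.242038 - 1.171827)/(-0.079995 - (-0.145294))
       = 1.328051
Iteration 4:
  f(1.242038) = -0.079995
  f(1.328051) = 0.009962
  x_5 = 1.328051 - 0.009962×(1.328051 - 1.242038)/(0.009962 - (-0.079995))
       = 1.318526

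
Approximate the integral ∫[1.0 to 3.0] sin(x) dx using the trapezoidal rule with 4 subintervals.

f(x) = sin(x)
a = 1.0, b = 3.0, n = 4
h = (b - a)/n = 0.500000

Trapezoidal rule: (h/2)[f(x₀) + 2f(x₁) + 2f(x₂) + ... + f(xₙ)]

x_0 = 1.0000, f(x_0) = 0.841471, coefficient = 1
x_1 = 1.5000, f(x_1) = 0.997495, coefficient = 2
x_2 = 2.0000, f(x_2) = 0.909297, coefficient = 2
x_3 = 2.5000, f(x_3) = 0.598472, coefficient = 2
x_4 = 3.0000, f(x_4) = 0.141120, coefficient = 1

I ≈ (0.500000/2) × 5.993120 = 1.498280
Exact value: 1.530295
Error: 0.032015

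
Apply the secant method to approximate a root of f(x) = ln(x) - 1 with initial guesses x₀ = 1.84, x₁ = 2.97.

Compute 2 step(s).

f(x) = ln(x) - 1
x₀ = 1.84, x₁ = 2.97

Secant formula: x_{n+1} = x_n - f(x_n)(x_n - x_{n-1})/(f(x_n) - f(x_{n-1}))

Iteration 1:
  f(1.840000) = -0.390234
  f(2.970000) = 0.088562
  x_2 = 2.970000 - 0.088562×(2.970000 - 1.840000)/(0.088562 - (-0.390234))
       = 2.760986
Iteration 2:
  f(2.970000) = 0.088562
  f(2.760986) = 0.015588
  x_3 = 2.760986 - 0.015588×(2.760986 - 2.970000)/(0.015588 - 0.088562)
       = 2.716339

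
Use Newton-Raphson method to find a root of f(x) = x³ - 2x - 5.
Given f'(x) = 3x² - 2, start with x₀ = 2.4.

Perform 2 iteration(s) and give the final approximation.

f(x) = x³ - 2x - 5
f'(x) = 3x² - 2
x₀ = 2.4

Newton-Raphson formula: x_{n+1} = x_n - f(x_n)/f'(x_n)

Iteration 1:
  f(2.400000) = 4.024000
  f'(2.400000) = 15.280000
  x_1 = 2.400000 - 4.024000/15.280000 = 2.136649
Iteration 2:
  f(2.136649) = 0.481082
  f'(2.136649) = 11.695810
  x_2 = 2.136649 - 0.481082/11.695810 = 2.095516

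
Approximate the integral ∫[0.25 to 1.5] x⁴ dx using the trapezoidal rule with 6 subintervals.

f(x) = x⁴
a = 0.25, b = 1.5, n = 6
h = (b - a)/n = 0.208333

Trapezoidal rule: (h/2)[f(x₀) + 2f(x₁) + 2f(x₂) + ... + f(xₙ)]

x_0 = 0.2500, f(x_0) = 0.003906, coefficient = 1
x_1 = 0.4583, f(x_1) = 0.044129, coefficient = 2
x_2 = 0.6667, f(x_2) = 0.197531, coefficient = 2
x_3 = 0.8750, f(x_3) = 0.586182, coefficient = 2
x_4 = 1.0833, f(x_4) = 1.377363, coefficient = 2
x_5 = 1.2917, f(x_5) = 2.783568, coefficient = 2
x_6 = 1.5000, f(x_6) = 5.062500, coefficient = 1

I ≈ (0.208333/2) × 15.043951 = 1.567078
Exact value: 1.518555
Error: 0.048524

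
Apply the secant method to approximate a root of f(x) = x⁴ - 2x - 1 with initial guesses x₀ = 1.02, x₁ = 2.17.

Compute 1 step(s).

f(x) = x⁴ - 2x - 1
x₀ = 1.02, x₁ = 2.17

Secant formula: x_{n+1} = x_n - f(x_n)(x_n - x_{n-1})/(f(x_n) - f(x_{n-1}))

Iteration 1:
  f(1.020000) = -1.957568
  f(2.170000) = 16.833739
  x_2 = 2.170000 - 16.833739×(2.170000 - 1.020000)/(16.833739 - (-1.957568))
       = 1.139800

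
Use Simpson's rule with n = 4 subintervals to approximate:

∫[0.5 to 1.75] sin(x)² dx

f(x) = sin(x)²
a = 0.5, b = 1.75, n = 4
h = (b - a)/n = 0.312500

Simpson's rule: (h/3)[f(x₀) + 4f(x₁) + 2f(x₂) + ... + f(xₙ)]

x_0 = 0.5000, f(x_0) = 0.229849, coefficient = 1
x_1 = 0.8125, f(x_1) = 0.527089, coefficient = 4
x_2 = 1.1250, f(x_2) = 0.814087, coefficient = 2
x_3 = 1.4375, f(x_3) = 0.982337, coefficient = 4
x_4 = 1.7500, f(x_4) = 0.968228, coefficient = 1

I ≈ (0.312500/3) × 8.863953 = 0.923328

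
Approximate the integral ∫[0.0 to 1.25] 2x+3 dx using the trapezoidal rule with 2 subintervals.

f(x) = 2x+3
a = 0.0, b = 1.25, n = 2
h = (b - a)/n = 0.625000

Trapezoidal rule: (h/2)[f(x₀) + 2f(x₁) + 2f(x₂) + ... + f(xₙ)]

x_0 = 0.0000, f(x_0) = 3.000000, coefficient = 1
x_1 = 0.6250, f(x_1) = 4.250000, coefficient = 2
x_2 = 1.2500, f(x_2) = 5.500000, coefficient = 1

I ≈ (0.625000/2) × 17.000000 = 5.312500
Exact value: 5.312500
Error: 0.000000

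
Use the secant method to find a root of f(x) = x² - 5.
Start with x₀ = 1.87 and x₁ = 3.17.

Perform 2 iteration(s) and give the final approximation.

f(x) = x² - 5
x₀ = 1.87, x₁ = 3.17

Secant formula: x_{n+1} = x_n - f(x_n)(x_n - x_{n-1})/(f(x_n) - f(x_{n-1}))

Iteration 1:
  f(1.870000) = -1.503100
  f(3.170000) = 5.048900
  x_2 = 3.170000 - 5.048900×(3.170000 - 1.870000)/(5.048900 - (-1.503100))
       = 2.168234
Iteration 2:
  f(3.170000) = 5.048900
  f(2.168234) = -0.298761
  x_3 = 2.168234 - (-0.298761)×(2.168234 - 3.170000)/(-0.298761 - 5.048900)
       = 2.224200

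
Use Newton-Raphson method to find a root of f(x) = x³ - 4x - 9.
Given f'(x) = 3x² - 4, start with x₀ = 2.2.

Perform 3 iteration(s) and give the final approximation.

f(x) = x³ - 4x - 9
f'(x) = 3x² - 4
x₀ = 2.2

Newton-Raphson formula: x_{n+1} = x_n - f(x_n)/f'(x_n)

Iteration 1:
  f(2.200000) = -7.152000
  f'(2.200000) = 10.520000
  x_1 = 2.200000 - (-7.152000)/10.520000 = 2.879848
Iteration 2:
  f(2.879848) = 3.364696
  f'(2.879848) = 20.880572
  x_2 = 2.879848 - 3.364696/20.880572 = 2.718708
Iteration 3:
  f(2.718708) = 0.220151
  f'(2.718708) = 18.174118
  x_3 = 2.718708 - 0.220151/18.174118 = 2.706594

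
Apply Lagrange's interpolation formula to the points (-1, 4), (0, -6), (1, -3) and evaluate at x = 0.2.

Lagrange interpolation formula:
P(x) = Σ yᵢ × Lᵢ(x)
where Lᵢ(x) = Π_{j≠i} (x - xⱼ)/(xᵢ - xⱼ)

L_0(0.2) = (0.2 - 0)/(-1 - 0) × (0.2 - 1)/(-1 - 1) = -0.080000
L_1(0.2) = (0.2 - (-1))/(0 - (-1)) × (0.2 - 1)/(0 - 1) = 0.960000
L_2(0.2) = (0.2 - (-1))/(1 - (-1)) × (0.2 - 0)/(1 - 0) = 0.120000

P(0.2) = 4×L_0(0.2) + (-6)×L_1(0.2) + (-3)×L_2(0.2)
P(0.2) = -6.440000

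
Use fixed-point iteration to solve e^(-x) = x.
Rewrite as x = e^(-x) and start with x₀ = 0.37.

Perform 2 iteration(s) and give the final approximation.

Equation: e^(-x) = x
Fixed-point form: x = e^(-x)
x₀ = 0.37

x_1 = g(0.370000) = 0.690734
x_2 = g(0.690734) = 0.501208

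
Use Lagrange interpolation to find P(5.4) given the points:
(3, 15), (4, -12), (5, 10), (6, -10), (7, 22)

Lagrange interpolation formula:
P(x) = Σ yᵢ × Lᵢ(x)
where Lᵢ(x) = Π_{j≠i} (x - xⱼ)/(xᵢ - xⱼ)

L_0(5.4) = (5.4 - 4)/(3 - 4) × (5.4 - 5)/(3 - 5) × (5.4 - 6)/(3 - 6) × (5.4 - 7)/(3 - 7) = 0.022400
L_1(5.4) = (5.4 - 3)/(4 - 3) × (5.4 - 5)/(4 - 5) × (5.4 - 6)/(4 - 6) × (5.4 - 7)/(4 - 7) = -0.153600
L_2(5.4) = (5.4 - 3)/(5 - 3) × (5.4 - 4)/(5 - 4) × (5.4 - 6)/(5 - 6) × (5.4 - 7)/(5 - 7) = 0.806400
L_3(5.4) = (5.4 - 3)/(6 - 3) × (5.4 - 4)/(6 - 4) × (5.4 - 5)/(6 - 5) × (5.4 - 7)/(6 - 7) = 0.358400
L_4(5.4) = (5.4 - 3)/(7 - 3) × (5.4 - 4)/(7 - 4) × (5.4 - 5)/(7 - 5) × (5.4 - 6)/(7 - 6) = -0.033600

P(5.4) = 15×L_0(5.4) + (-12)×L_1(5.4) + 10×L_2(5.4) + (-10)×L_3(5.4) + 22×L_4(5.4)
P(5.4) = 5.920000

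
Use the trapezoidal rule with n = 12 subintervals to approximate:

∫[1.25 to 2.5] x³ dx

f(x) = x³
a = 1.25, b = 2.5, n = 12
h = (b - a)/n = 0.104167

Trapezoidal rule: (h/2)[f(x₀) + 2f(x₁) + 2f(x₂) + ... + f(xₙ)]

x_0 = 1.2500, f(x_0) = 1.953125, coefficient = 1
x_1 = 1.3542, f(x_1) = 2.483227, coefficient = 2
x_2 = 1.4583, f(x_2) = 3.101490, coefficient = 2
x_3 = 1.5625, f(x_3) = 3.814697, coefficient = 2
x_4 = 1.6667, f(x_4) = 4.629630, coefficient = 2
x_5 = 1.7708, f(x_5) = 5.553069, coefficient = 2
x_6 = 1.8750, f(x_6) = 6.591797, coefficient = 2
x_7 = 1.9792, f(x_7) = 7.752595, coefficient = 2
x_8 = 2.0833, f(x_8) = 9.042245, coefficient = 2
x_9 = 2.1875, f(x_9) = 10.467529, coefficient = 2
x_10 = 2.2917, f(x_10) = 12.035229, coefficient = 2
x_11 = 2.3958, f(x_11) = 13.752125, coefficient = 2
x_12 = 2.5000, f(x_12) = 15.625000, coefficient = 1

I ≈ (0.104167/2) × 176.025391 = 9.167989
Exact value: 9.155273
Error: 0.012716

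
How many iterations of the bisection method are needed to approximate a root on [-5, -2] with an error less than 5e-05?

We need (b-a)/2^n ≤ 5e-05
(-2 - (-5))/2^n ≤ 5e-05
3/2^n ≤ 5e-05
2^n ≥ 60000
n ≥ log₂(60000) = 15.87
n ≥ 16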